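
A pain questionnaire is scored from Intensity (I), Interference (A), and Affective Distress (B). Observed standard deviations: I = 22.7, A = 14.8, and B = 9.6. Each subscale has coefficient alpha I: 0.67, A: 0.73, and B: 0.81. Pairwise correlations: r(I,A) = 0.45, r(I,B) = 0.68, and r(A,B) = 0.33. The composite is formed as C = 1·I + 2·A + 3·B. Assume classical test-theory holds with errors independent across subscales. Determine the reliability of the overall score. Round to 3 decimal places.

0.868

Var(C) = 22.7² + 2²·14.8² + 3²·9.6² + 2·[2·22.7·14.8·0.45 + 3·22.7·9.6·0.68 + 6·14.8·9.6·0.33] = 2220.89 + 2056.48 = 4277.37.
Because errors are independent across components, Cov(Tᵢ,Tⱼ) = Cov(Xᵢ,Xⱼ); the off-diagonal part of the true-score variance is the same as above.
True-score variance = [22.7²·0.67 + 2²·14.8²·0.73 + 3²·9.6²·0.81] + 2056.48 = 1656.69 + 2056.48 = 3713.17.
Reliability = 3713.17 / 4277.37 = 0.868.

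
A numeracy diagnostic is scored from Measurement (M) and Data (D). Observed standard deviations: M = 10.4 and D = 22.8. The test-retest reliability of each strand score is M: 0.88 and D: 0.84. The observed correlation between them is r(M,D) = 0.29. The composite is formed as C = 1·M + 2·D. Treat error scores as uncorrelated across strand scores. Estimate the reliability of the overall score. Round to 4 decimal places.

Var(C) = 10.4² + 2²·22.8² + 2·[2·10.4·22.8·0.29] = 2187.52 + 275.059 = 2462.58.
Under uncorrelated errors the observed covariances equal the true-score covariances, so only the own-variance terms attenuate.
True-score variance = [10.4²·0.88 + 2²·22.8²·0.84] + 275.059 = 1841.84 + 275.059 = 2116.9.
Reliability = 2116.9 / 2462.58 = 0.8596.

0.8596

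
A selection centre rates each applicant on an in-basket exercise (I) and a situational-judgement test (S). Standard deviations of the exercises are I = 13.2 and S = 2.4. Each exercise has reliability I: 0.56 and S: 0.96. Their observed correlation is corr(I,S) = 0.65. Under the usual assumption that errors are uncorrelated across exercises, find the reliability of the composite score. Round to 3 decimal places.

0.652

Var(I+S) = 13.2² + 2.4² + 2·[13.2·2.4·0.65] = 180 + 41.184 = 221.184.
With uncorrelated errors the cross-covariances are all true-score covariance, so they carry over unchanged; only the diagonal terms shrink to ρᵢσᵢ².
True-score variance = [13.2²·0.56 + 2.4²·0.96] + 41.184 = 103.104 + 41.184 = 144.288.
Reliability = 144.288 / 221.184 = 0.652.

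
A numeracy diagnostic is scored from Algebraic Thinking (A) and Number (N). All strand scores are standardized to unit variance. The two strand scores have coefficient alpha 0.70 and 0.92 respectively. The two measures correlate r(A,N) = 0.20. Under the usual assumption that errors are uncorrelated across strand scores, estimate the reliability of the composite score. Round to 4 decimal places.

0.8417

Var(A+N) = 2 + 2·[0.20] = 2 + 0.4 = 2.4.
Under uncorrelated errors the observed covariances equal the true-score covariances, so only the own-variance terms attenuate.
True-score variance = [0.70 + 0.92] + 0.4 = 1.62 + 0.4 = 2.02.
Reliability = 2.02 / 2.4 = 0.8417.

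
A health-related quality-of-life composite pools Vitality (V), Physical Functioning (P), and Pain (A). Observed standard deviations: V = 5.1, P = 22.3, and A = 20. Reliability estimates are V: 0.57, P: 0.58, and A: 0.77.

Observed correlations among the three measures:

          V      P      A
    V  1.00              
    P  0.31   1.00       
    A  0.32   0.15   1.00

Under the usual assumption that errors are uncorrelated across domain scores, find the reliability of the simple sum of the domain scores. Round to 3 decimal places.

0.738

Var(V+P+A) = 5.1² + 22.3² + 20² + 2·[5.1·22.3·0.31 + 5.1·20·0.32 + 22.3·20·0.15] = 923.3 + 269.593 = 1192.89.
Because errors are independent across components, Cov(Tᵢ,Tⱼ) = Cov(Xᵢ,Xⱼ); the off-diagonal part of the true-score variance is the same as above.
True-score variance = [5.1²·0.57 + 22.3²·0.58 + 20²·0.77] + 269.593 = 611.254 + 269.593 = 880.846.
Reliability = 880.846 / 1192.89 = 0.738.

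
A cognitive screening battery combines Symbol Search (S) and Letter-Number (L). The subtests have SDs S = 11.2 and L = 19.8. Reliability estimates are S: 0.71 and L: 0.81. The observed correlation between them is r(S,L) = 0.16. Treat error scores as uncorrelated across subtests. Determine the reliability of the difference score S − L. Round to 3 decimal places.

Var(S−L) = 11.2² + 19.8² − 2·11.2·19.8·0.16 = 517.48 − 70.9632 = 446.517.
Under uncorrelated errors the observed covariances equal the true-score covariances, so only the own-variance terms attenuate.
True-score variance = [11.2²·0.71 + 19.8²·0.81] − 70.9632 = 406.615 − 70.9632 = 335.652.
Reliability = 335.652 / 446.517 = 0.752.

0.752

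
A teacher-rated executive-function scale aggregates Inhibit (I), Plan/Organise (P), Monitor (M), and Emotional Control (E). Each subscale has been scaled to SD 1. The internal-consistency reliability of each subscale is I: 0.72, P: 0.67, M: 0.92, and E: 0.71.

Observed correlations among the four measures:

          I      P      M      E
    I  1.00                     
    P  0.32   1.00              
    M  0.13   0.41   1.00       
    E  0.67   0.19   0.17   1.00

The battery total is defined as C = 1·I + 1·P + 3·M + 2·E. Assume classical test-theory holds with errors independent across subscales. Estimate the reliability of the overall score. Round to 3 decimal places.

Var(C) = 1 + 1 + 3² + 2² + 2·[0.32 + 3·0.13 + 2·0.67 + 3·0.41 + 2·0.19 + 6·0.17] = 15 + 9.36 = 24.36.
With uncorrelated errors the cross-covariances are all true-score covariance, so they carry over unchanged; only the diagonal terms shrink to ρᵢσᵢ².
True-score variance = [0.72 + 0.67 + 3²·0.92 + 2²·0.71] + 9.36 = 12.51 + 9.36 = 21.87.
Reliability = 21.87 / 24.36 = 0.898.

0.898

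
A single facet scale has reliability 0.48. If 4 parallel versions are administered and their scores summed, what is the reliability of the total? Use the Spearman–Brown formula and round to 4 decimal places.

ρ_k = kρ / (1 + (k−1)ρ) = 4·0.48 / (1 + 3·0.48) = 1.920 / 2.440 = 0.7869.

0.7869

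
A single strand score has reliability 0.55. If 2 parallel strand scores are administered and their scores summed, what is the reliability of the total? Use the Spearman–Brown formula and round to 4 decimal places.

0.7097

ρ_k = kρ / (1 + (k−1)ρ) = 2·0.55 / (1 + 1·0.55) = 1.100 / 1.550 = 0.7097.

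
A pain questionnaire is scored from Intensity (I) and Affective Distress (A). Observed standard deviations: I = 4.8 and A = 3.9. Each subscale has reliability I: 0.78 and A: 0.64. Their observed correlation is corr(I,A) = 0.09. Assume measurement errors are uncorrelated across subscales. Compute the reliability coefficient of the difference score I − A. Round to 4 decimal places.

Var(I−A) = 4.8² + 3.9² − 2·4.8·3.9·0.09 = 38.25 − 3.3696 = 34.8804.
Because errors are independent across components, Cov(Tᵢ,Tⱼ) = Cov(Xᵢ,Xⱼ); the off-diagonal part of the true-score variance is the same as above.
True-score variance = [4.8²·0.78 + 3.9²·0.64] − 3.3696 = 27.7056 − 3.3696 = 24.336.
Reliability = 24.336 / 34.8804 = 0.6977.

0.6977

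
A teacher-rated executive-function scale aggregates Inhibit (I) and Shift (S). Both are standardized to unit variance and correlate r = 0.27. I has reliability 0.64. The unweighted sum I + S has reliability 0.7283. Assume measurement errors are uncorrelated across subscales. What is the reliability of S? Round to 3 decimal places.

Var(I+S) = 2 + 2·0.27 = 2.540.
True-score variance = ρ_I + ρ_S + 2·0.27, so 0.7283 = (0.64 + ρ_S + 0.54) / 2.540.
ρ_S = 0.7283·2.540 − 0.64 − 0.54 = 0.670.

0.670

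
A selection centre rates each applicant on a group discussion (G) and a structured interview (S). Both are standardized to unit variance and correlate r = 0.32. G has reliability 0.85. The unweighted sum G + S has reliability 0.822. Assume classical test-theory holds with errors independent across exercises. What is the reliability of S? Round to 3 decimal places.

0.680

Var(G+S) = 2 + 2·0.32 = 2.640.
True-score variance = ρ_G + ρ_S + 2·0.32, so 0.822 = (0.85 + ρ_S + 0.64) / 2.640.
ρ_S = 0.822·2.640 − 0.85 − 0.64 = 0.680.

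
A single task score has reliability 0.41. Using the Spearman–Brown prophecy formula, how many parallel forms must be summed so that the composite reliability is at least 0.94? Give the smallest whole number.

23

k ≥ ρ*(1−ρ₁)/(ρ₁(1−ρ*)) = 0.94·0.59 / (0.41·0.06) = 22.545.
Smallest integer k = 23.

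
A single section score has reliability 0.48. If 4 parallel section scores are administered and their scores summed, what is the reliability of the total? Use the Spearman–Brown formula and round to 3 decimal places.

ρ_k = kρ / (1 + (k−1)ρ) = 4·0.48 / (1 + 3·0.48) = 1.920 / 2.440 = 0.787.

0.787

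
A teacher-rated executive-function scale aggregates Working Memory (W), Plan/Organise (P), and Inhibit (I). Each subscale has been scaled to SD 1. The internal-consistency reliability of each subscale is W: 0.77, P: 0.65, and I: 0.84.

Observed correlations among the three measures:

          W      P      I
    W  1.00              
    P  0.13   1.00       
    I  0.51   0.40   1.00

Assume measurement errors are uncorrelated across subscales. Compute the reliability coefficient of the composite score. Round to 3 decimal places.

Var(W+P+I) = 3 + 2·[0.13 + 0.51 + 0.40] = 3 + 2.08 = 5.08.
Because errors are independent across components, Cov(Tᵢ,Tⱼ) = Cov(Xᵢ,Xⱼ); the off-diagonal part of the true-score variance is the same as above.
True-score variance = [0.77 + 0.65 + 0.84] + 2.08 = 2.26 + 2.08 = 4.34.
Reliability = 4.34 / 5.08 = 0.854.

0.854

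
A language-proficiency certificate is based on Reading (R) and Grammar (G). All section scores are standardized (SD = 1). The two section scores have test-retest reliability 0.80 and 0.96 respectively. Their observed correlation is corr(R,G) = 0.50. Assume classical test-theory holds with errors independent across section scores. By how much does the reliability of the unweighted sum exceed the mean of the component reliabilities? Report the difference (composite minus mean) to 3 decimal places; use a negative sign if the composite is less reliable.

Var(sum) = 2 + 1 = 3; true-score variance = 1.76 + 1 = 2.76; composite reliability = 0.9200.
Mean component reliability = 0.8800.
Difference = 0.9200 − 0.8800 = 0.040.

0.040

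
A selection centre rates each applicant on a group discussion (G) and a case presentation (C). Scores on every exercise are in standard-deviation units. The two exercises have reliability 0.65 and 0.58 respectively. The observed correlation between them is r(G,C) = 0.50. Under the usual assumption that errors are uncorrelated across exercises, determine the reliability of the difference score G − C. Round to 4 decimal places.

0.2300

Var(G−C) = 1 + 1 − 2·0.50 = 2 − 1 = 1.
Under uncorrelated errors the observed covariances equal the true-score covariances, so only the own-variance terms attenuate.
True-score variance = [0.65 + 0.58] − 1 = 1.23 − 1 = 0.23.
Reliability = 0.23 / 1 = 0.2300.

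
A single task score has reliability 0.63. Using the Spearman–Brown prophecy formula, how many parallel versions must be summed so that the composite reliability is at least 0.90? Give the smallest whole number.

6

k ≥ ρ*(1−ρ₁)/(ρ₁(1−ρ*)) = 0.90·0.37 / (0.63·0.10) = 5.286.
Smallest integer k = 6.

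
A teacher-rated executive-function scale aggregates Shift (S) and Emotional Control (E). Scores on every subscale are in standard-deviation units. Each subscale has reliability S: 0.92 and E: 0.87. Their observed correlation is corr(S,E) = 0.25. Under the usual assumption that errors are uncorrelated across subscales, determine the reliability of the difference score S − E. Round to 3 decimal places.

0.860

Var(S−E) = 1 + 1 − 2·0.25 = 2 − 0.5 = 1.5.
With uncorrelated errors the cross-covariances are all true-score covariance, so they carry over unchanged; only the diagonal terms shrink to ρᵢσᵢ².
True-score variance = [0.92 + 0.87] − 0.5 = 1.79 − 0.5 = 1.29.
Reliability = 1.29 / 1.5 = 0.860.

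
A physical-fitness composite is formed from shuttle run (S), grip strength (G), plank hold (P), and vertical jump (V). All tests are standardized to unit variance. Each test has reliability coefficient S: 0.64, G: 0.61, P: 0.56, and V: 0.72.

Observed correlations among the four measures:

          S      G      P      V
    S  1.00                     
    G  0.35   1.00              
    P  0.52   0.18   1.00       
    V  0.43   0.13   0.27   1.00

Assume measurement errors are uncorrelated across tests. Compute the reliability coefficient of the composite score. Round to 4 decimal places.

Var(S+G+P+V) = 4 + 2·[0.35 + 0.52 + 0.43 + 0.18 + 0.13 + 0.27] = 4 + 3.76 = 7.76.
With uncorrelated errors the cross-covariances are all true-score covariance, so they carry over unchanged; only the diagonal terms shrink to ρᵢσᵢ².
True-score variance = [0.64 + 0.61 + 0.56 + 0.72] + 3.76 = 2.53 + 3.76 = 6.29.
Reliability = 6.29 / 7.76 = 0.8106.

0.8106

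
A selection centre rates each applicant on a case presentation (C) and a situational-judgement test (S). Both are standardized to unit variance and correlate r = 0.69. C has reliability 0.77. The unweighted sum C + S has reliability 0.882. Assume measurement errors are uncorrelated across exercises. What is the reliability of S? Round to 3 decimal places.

0.831

Var(C+S) = 2 + 2·0.69 = 3.380.
True-score variance = ρ_C + ρ_S + 2·0.69, so 0.882 = (0.77 + ρ_S + 1.38) / 3.380.
ρ_S = 0.882·3.380 − 0.77 − 1.38 = 0.831.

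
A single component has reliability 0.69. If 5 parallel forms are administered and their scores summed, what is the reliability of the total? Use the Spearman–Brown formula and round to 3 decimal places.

ρ_k = kρ / (1 + (k−1)ρ) = 5·0.69 / (1 + 4·0.69) = 3.450 / 3.760 = 0.918.

0.918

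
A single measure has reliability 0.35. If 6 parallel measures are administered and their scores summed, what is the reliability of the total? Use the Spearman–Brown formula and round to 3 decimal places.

ρ_k = kρ / (1 + (k−1)ρ) = 6·0.35 / (1 + 5·0.35) = 2.100 / 2.750 = 0.764.

0.764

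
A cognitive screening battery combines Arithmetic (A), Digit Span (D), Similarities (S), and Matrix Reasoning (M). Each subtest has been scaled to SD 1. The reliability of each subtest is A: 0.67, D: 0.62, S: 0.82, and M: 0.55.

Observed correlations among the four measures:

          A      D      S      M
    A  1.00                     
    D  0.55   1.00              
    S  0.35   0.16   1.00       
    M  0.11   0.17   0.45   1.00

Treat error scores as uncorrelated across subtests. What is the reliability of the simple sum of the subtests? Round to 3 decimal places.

Var(A+D+S+M) = 4 + 2·[0.55 + 0.35 + 0.11 + 0.16 + 0.17 + 0.45] = 4 + 3.58 = 7.58.
Under uncorrelated errors the observed covariances equal the true-score covariances, so only the own-variance terms attenuate.
True-score variance = [0.67 + 0.62 + 0.82 + 0.55] + 3.58 = 2.66 + 3.58 = 6.24.
Reliability = 6.24 / 7.58 = 0.823.

0.823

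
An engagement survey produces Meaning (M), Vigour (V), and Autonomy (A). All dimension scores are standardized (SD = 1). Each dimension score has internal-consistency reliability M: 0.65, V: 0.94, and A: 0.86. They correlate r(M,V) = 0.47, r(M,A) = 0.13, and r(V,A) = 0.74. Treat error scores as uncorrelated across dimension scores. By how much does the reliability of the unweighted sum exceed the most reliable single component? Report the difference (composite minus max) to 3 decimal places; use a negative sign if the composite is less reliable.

Var(sum) = 3 + 2.68 = 5.68; true-score variance = 2.45 + 2.68 = 5.13; composite reliability = 0.9032.
Max component reliability = 0.9400.
Difference = 0.9032 − 0.9400 = -0.037.

-0.037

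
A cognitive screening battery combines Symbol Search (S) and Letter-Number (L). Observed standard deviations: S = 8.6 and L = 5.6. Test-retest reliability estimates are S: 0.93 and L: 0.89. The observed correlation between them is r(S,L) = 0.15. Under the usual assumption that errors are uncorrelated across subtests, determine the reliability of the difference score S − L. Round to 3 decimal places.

Var(S−L) = 8.6² + 5.6² − 2·8.6·5.6·0.15 = 105.32 − 14.448 = 90.872.
Because errors are independent across components, Cov(Tᵢ,Tⱼ) = Cov(Xᵢ,Xⱼ); the off-diagonal part of the true-score variance is the same as above.
True-score variance = [8.6²·0.93 + 5.6²·0.89] − 14.448 = 96.6932 − 14.448 = 82.2452.
Reliability = 82.2452 / 90.872 = 0.905.

0.905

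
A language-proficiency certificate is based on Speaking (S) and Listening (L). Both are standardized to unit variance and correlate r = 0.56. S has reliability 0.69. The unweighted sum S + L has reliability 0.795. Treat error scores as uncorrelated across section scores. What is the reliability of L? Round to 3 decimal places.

0.670

Var(S+L) = 2 + 2·0.56 = 3.120.
True-score variance = ρ_S + ρ_L + 2·0.56, so 0.795 = (0.69 + ρ_L + 1.12) / 3.120.
ρ_L = 0.795·3.120 − 0.69 − 1.12 = 0.670.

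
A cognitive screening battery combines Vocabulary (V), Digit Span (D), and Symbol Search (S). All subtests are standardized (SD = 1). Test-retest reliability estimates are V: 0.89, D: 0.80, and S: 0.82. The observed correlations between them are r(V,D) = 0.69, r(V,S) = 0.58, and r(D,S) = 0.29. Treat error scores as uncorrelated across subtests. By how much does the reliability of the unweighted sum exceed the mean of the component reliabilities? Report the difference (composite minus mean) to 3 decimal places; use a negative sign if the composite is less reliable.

0.083

Var(sum) = 3 + 3.12 = 6.12; true-score variance = 2.51 + 3.12 = 5.63; composite reliability = 0.9199.
Mean component reliability = 0.8367.
Difference = 0.9199 − 0.8367 = 0.083.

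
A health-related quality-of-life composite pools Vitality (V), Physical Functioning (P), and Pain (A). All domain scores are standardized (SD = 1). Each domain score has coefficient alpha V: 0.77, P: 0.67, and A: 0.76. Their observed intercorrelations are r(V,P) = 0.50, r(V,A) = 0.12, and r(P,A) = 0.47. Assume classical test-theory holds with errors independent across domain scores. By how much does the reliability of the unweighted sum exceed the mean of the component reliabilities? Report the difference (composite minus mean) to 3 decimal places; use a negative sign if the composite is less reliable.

Var(sum) = 3 + 2.18 = 5.18; true-score variance = 2.2 + 2.18 = 4.38; composite reliability = 0.8456.
Mean component reliability = 0.7333.
Difference = 0.8456 − 0.7333 = 0.112.

0.112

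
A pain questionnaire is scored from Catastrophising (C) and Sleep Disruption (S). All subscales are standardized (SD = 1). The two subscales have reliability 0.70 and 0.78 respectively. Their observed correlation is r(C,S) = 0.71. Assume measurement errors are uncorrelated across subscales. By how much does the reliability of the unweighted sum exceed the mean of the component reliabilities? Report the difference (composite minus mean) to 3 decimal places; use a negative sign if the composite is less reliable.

0.108

Var(sum) = 2 + 1.42 = 3.42; true-score variance = 1.48 + 1.42 = 2.9; composite reliability = 0.8480.
Mean component reliability = 0.7400.
Difference = 0.8480 − 0.7400 = 0.108.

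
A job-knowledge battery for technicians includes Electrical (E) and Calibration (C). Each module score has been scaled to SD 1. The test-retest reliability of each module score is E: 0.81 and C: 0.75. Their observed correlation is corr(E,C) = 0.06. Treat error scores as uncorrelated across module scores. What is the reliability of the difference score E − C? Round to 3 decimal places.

0.766

Var(E−C) = 1 + 1 − 2·0.06 = 2 − 0.12 = 1.88.
With uncorrelated errors the cross-covariances are all true-score covariance, so they carry over unchanged; only the diagonal terms shrink to ρᵢσᵢ².
True-score variance = [0.81 + 0.75] − 0.12 = 1.56 − 0.12 = 1.44.
Reliability = 1.44 / 1.88 = 0.766.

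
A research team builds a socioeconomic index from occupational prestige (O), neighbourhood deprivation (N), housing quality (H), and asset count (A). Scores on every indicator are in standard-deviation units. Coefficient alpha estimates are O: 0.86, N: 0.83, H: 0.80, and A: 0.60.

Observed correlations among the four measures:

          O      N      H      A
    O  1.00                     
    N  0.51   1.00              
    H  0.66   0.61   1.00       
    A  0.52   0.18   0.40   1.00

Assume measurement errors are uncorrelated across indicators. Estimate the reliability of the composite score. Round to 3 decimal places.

0.907

Var(O+N+H+A) = 4 + 2·[0.51 + 0.66 + 0.52 + 0.61 + 0.18 + 0.40] = 4 + 5.76 = 9.76.
With uncorrelated errors the cross-covariances are all true-score covariance, so they carry over unchanged; only the diagonal terms shrink to ρᵢσᵢ².
True-score variance = [0.86 + 0.83 + 0.80 + 0.60] + 5.76 = 3.09 + 5.76 = 8.85.
Reliability = 8.85 / 9.76 = 0.907.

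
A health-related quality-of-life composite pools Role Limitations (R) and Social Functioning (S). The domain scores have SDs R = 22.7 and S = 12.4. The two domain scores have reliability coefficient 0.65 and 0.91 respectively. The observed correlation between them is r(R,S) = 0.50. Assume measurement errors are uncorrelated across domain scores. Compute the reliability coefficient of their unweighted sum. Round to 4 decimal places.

Var(R+S) = 22.7² + 12.4² + 2·[22.7·12.4·0.50] = 669.05 + 281.48 = 950.53.
Because errors are independent across components, Cov(Tᵢ,Tⱼ) = Cov(Xᵢ,Xⱼ); the off-diagonal part of the true-score variance is the same as above.
True-score variance = [22.7²·0.65 + 12.4²·0.91] + 281.48 = 474.86 + 281.48 = 756.34.
Reliability = 756.34 / 950.53 = 0.7957.

0.7957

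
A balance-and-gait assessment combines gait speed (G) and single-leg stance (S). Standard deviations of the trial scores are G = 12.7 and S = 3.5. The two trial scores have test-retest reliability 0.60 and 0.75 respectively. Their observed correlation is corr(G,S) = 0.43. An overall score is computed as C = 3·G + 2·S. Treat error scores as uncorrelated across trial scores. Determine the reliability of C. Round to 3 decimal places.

0.657

Var(C) = 3²·12.7² + 2²·3.5² + 2·[6·12.7·3.5·0.43] = 1500.61 + 229.362 = 1729.97.
Because errors are independent across components, Cov(Tᵢ,Tⱼ) = Cov(Xᵢ,Xⱼ); the off-diagonal part of the true-score variance is the same as above.
True-score variance = [3²·12.7²·0.60 + 2²·3.5²·0.75] + 229.362 = 907.716 + 229.362 = 1137.08.
Reliability = 1137.08 / 1729.97 = 0.657.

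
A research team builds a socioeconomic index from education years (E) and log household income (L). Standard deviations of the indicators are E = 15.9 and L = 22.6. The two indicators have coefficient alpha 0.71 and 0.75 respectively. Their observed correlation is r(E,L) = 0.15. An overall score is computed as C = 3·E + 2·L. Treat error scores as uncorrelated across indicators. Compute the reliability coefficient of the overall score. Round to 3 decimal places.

Var(C) = 3²·15.9² + 2²·22.6² + 2·[6·15.9·22.6·0.15] = 4318.33 + 646.812 = 4965.14.
Because errors are independent across components, Cov(Tᵢ,Tⱼ) = Cov(Xᵢ,Xⱼ); the off-diagonal part of the true-score variance is the same as above.
True-score variance = [3²·15.9²·0.71 + 2²·22.6²·0.75] + 646.812 = 3147.74 + 646.812 = 3794.55.
Reliability = 3794.55 / 4965.14 = 0.764.

0.764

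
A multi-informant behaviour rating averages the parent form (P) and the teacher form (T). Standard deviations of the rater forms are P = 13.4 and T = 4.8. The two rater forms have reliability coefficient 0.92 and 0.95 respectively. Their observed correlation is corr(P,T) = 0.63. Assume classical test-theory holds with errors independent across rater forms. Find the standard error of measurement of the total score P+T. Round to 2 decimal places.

Var(total) = 202.6 + 81.0432 = 283.643.
True-score variance = 187.083 + 81.0432 = 268.126, so reliability = 0.9453.
Error variance = 283.643 − 268.126 = 15.5168; SEM = √15.5168 = 3.94.

3.94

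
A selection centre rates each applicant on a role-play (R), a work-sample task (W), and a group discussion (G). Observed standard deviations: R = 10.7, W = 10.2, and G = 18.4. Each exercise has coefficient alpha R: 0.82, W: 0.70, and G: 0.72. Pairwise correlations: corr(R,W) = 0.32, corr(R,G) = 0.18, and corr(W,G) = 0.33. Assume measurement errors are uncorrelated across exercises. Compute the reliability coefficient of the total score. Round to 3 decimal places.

0.822

Var(R+W+G) = 10.7² + 10.2² + 18.4² + 2·[10.7·10.2·0.32 + 10.7·18.4·0.18 + 10.2·18.4·0.33] = 557.09 + 264.595 = 821.685.
Because errors are independent across components, Cov(Tᵢ,Tⱼ) = Cov(Xᵢ,Xⱼ); the off-diagonal part of the true-score variance is the same as above.
True-score variance = [10.7²·0.82 + 10.2²·0.70 + 18.4²·0.72] + 264.595 = 410.473 + 264.595 = 675.068.
Reliability = 675.068 / 821.685 = 0.822.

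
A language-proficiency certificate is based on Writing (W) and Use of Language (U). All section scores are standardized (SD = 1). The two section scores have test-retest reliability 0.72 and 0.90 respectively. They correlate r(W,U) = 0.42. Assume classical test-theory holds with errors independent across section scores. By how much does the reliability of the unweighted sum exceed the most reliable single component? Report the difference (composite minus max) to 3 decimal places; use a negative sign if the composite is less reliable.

Var(sum) = 2 + 0.84 = 2.84; true-score variance = 1.62 + 0.84 = 2.46; composite reliability = 0.8662.
Max component reliability = 0.9000.
Difference = 0.8662 − 0.9000 = -0.034.

-0.034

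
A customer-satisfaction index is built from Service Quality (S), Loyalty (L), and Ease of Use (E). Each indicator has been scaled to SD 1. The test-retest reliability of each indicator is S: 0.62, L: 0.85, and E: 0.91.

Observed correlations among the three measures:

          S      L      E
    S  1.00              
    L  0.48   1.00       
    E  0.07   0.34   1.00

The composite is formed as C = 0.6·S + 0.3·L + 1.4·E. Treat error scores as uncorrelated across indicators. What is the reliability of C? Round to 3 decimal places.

Var(C) = 0.6² + 0.3² + 1.4² + 2·[0.18·0.48 + 0.84·0.07 + 0.42·0.34] = 2.41 + 0.576 = 2.986.
Because errors are independent across components, Cov(Tᵢ,Tⱼ) = Cov(Xᵢ,Xⱼ); the off-diagonal part of the true-score variance is the same as above.
True-score variance = [0.6²·0.62 + 0.3²·0.85 + 1.4²·0.91] + 0.576 = 2.0833 + 0.576 = 2.6593.
Reliability = 2.6593 / 2.986 = 0.891.

0.891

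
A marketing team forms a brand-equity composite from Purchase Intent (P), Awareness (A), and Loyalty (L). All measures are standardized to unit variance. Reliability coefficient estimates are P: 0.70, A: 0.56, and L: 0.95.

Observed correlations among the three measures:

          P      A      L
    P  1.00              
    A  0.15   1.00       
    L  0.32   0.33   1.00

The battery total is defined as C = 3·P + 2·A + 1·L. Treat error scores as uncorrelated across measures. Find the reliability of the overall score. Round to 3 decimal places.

0.763

Var(C) = 3² + 2² + 1 + 2·[6·0.15 + 3·0.32 + 2·0.33] = 14 + 5.04 = 19.04.
Under uncorrelated errors the observed covariances equal the true-score covariances, so only the own-variance terms attenuate.
True-score variance = [3²·0.70 + 2²·0.56 + 0.95] + 5.04 = 9.49 + 5.04 = 14.53.
Reliability = 14.53 / 19.04 = 0.763.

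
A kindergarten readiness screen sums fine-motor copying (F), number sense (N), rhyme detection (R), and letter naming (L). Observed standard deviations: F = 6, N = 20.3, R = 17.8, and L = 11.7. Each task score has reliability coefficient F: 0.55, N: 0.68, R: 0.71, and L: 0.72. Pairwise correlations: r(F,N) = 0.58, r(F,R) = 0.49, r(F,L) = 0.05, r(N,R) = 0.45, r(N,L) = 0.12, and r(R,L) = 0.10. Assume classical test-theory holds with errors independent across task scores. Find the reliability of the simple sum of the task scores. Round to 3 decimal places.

Var(F+N+R+L) = 6² + 20.3² + 17.8² + 11.7² + 2·[6·20.3·0.58 + 6·17.8·0.49 + 6·11.7·0.05 + 20.3·17.8·0.45 + 20.3·11.7·0.12 + 17.8·11.7·0.10] = 901.82 + 676.832 = 1578.65.
With uncorrelated errors the cross-covariances are all true-score covariance, so they carry over unchanged; only the diagonal terms shrink to ρᵢσᵢ².
True-score variance = [6²·0.55 + 20.3²·0.68 + 17.8²·0.71 + 11.7²·0.72] + 676.832 = 623.538 + 676.832 = 1300.37.
Reliability = 1300.37 / 1578.65 = 0.824.

0.824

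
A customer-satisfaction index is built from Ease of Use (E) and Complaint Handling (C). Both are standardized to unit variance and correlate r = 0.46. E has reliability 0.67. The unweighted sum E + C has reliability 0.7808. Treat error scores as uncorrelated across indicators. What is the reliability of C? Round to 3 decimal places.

Var(E+C) = 2 + 2·0.46 = 2.920.
True-score variance = ρ_E + ρ_C + 2·0.46, so 0.7808 = (0.67 + ρ_C + 0.92) / 2.920.
ρ_C = 0.7808·2.920 − 0.67 − 0.92 = 0.690.

0.690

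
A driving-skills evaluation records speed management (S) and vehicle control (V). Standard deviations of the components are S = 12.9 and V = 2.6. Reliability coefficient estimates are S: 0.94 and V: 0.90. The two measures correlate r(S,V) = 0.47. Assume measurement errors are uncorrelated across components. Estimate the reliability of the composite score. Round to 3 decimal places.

Var(S+V) = 12.9² + 2.6² + 2·[12.9·2.6·0.47] = 173.17 + 31.5276 = 204.698.
Under uncorrelated errors the observed covariances equal the true-score covariances, so only the own-variance terms attenuate.
True-score variance = [12.9²·0.94 + 2.6²·0.90] + 31.5276 = 162.509 + 31.5276 = 194.037.
Reliability = 194.037 / 204.698 = 0.948.

0.948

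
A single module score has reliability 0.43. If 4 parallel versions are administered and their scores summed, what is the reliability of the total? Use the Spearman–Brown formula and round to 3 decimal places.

ρ_k = kρ / (1 + (k−1)ρ) = 4·0.43 / (1 + 3·0.43) = 1.720 / 2.290 = 0.751.

0.751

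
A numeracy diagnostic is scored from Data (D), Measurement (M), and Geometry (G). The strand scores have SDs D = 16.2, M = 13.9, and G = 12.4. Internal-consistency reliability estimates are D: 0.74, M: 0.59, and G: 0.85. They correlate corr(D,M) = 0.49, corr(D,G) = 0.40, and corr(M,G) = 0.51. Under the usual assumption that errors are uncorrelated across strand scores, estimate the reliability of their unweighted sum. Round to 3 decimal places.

0.854

Var(D+M+G) = 16.2² + 13.9² + 12.4² + 2·[16.2·13.9·0.49 + 16.2·12.4·0.40 + 13.9·12.4·0.51] = 609.41 + 557.188 = 1166.6.
With uncorrelated errors the cross-covariances are all true-score covariance, so they carry over unchanged; only the diagonal terms shrink to ρᵢσᵢ².
True-score variance = [16.2²·0.74 + 13.9²·0.59 + 12.4²·0.85] + 557.188 = 438.896 + 557.188 = 996.083.
Reliability = 996.083 / 1166.6 = 0.854.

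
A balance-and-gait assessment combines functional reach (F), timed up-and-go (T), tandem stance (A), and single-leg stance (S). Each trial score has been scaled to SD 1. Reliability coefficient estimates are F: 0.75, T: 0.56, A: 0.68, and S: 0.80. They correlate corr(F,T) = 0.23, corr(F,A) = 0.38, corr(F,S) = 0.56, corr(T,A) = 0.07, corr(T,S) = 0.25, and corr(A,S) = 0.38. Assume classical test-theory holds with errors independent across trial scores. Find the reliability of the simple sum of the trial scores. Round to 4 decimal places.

0.8437

Var(F+T+A+S) = 4 + 2·[0.23 + 0.38 + 0.56 + 0.07 + 0.25 + 0.38] = 4 + 3.74 = 7.74.
With uncorrelated errors the cross-covariances are all true-score covariance, so they carry over unchanged; only the diagonal terms shrink to ρᵢσᵢ².
True-score variance = [0.75 + 0.56 + 0.68 + 0.80] + 3.74 = 2.79 + 3.74 = 6.53.
Reliability = 6.53 / 7.74 = 0.8437.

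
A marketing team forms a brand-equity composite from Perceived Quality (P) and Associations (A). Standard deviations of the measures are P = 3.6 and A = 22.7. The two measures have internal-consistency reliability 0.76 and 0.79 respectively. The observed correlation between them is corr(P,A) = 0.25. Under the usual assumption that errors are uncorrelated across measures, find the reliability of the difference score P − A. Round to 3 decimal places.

Var(P−A) = 3.6² + 22.7² − 2·3.6·22.7·0.25 = 528.25 − 40.86 = 487.39.
With uncorrelated errors the cross-covariances are all true-score covariance, so they carry over unchanged; only the diagonal terms shrink to ρᵢσᵢ².
True-score variance = [3.6²·0.76 + 22.7²·0.79] − 40.86 = 416.929 − 40.86 = 376.069.
Reliability = 376.069 / 487.39 = 0.772.

0.772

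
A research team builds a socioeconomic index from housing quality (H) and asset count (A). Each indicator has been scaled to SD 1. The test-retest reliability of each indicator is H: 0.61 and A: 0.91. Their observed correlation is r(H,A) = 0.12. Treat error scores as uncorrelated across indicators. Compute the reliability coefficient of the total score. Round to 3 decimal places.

Var(H+A) = 2 + 2·[0.12] = 2 + 0.24 = 2.24.
Under uncorrelated errors the observed covariances equal the true-score covariances, so only the own-variance terms attenuate.
True-score variance = [0.61 + 0.91] + 0.24 = 1.52 + 0.24 = 1.76.
Reliability = 1.76 / 2.24 = 0.786.

0.786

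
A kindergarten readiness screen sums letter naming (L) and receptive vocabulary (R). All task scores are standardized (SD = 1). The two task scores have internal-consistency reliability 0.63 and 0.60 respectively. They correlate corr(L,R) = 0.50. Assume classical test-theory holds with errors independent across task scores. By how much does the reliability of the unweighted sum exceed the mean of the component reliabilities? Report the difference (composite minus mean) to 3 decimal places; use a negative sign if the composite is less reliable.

0.128

Var(sum) = 2 + 1 = 3; true-score variance = 1.23 + 1 = 2.23; composite reliability = 0.7433.
Mean component reliability = 0.6150.
Difference = 0.7433 − 0.6150 = 0.128.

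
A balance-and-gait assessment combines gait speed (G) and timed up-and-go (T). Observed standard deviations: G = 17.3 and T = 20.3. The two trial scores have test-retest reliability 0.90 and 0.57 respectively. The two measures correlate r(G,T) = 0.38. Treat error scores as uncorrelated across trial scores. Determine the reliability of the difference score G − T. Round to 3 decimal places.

Var(G−T) = 17.3² + 20.3² − 2·17.3·20.3·0.38 = 711.38 − 266.904 = 444.476.
Because errors are independent across components, Cov(Tᵢ,Tⱼ) = Cov(Xᵢ,Xⱼ); the off-diagonal part of the true-score variance is the same as above.
True-score variance = [17.3²·0.90 + 20.3²·0.57] − 266.904 = 504.252 − 266.904 = 237.348.
Reliability = 237.348 / 444.476 = 0.534.

0.534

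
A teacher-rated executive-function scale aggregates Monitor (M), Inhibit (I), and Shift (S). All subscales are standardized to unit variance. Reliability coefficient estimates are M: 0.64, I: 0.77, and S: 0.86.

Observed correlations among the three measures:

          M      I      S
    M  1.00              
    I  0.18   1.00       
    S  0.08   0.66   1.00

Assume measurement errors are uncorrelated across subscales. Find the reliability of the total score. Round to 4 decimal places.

Var(M+I+S) = 3 + 2·[0.18 + 0.08 + 0.66] = 3 + 1.84 = 4.84.
With uncorrelated errors the cross-covariances are all true-score covariance, so they carry over unchanged; only the diagonal terms shrink to ρᵢσᵢ².
True-score variance = [0.64 + 0.77 + 0.86] + 1.84 = 2.27 + 1.84 = 4.11.
Reliability = 4.11 / 4.84 = 0.8492.

0.8492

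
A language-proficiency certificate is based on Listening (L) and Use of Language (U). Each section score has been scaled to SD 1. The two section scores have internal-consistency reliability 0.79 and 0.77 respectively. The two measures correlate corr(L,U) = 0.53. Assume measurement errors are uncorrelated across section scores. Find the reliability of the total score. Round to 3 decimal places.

Var(L+U) = 2 + 2·[0.53] = 2 + 1.06 = 3.06.
Under uncorrelated errors the observed covariances equal the true-score covariances, so only the own-variance terms attenuate.
True-score variance = [0.79 + 0.77] + 1.06 = 1.56 + 1.06 = 2.62.
Reliability = 2.62 / 3.06 = 0.856.

0.856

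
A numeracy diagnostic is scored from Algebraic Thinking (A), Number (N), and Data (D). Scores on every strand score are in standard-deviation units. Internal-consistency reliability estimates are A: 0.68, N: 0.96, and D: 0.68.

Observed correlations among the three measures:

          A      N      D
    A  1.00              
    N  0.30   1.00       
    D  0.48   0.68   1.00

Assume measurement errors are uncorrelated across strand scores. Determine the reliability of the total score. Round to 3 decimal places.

Var(A+N+D) = 3 + 2·[0.30 + 0.48 + 0.68] = 3 + 2.92 = 5.92.
Under uncorrelated errors the observed covariances equal the true-score covariances, so only the own-variance terms attenuate.
True-score variance = [0.68 + 0.96 + 0.68] + 2.92 = 2.32 + 2.92 = 5.24.
Reliability = 5.24 / 5.92 = 0.885.

0.885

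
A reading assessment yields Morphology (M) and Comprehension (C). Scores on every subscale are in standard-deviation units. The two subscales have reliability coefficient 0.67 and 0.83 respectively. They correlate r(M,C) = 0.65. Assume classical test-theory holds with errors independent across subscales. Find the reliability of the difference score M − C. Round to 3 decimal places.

0.286

Var(M−C) = 1 + 1 − 2·0.65 = 2 − 1.3 = 0.7.
With uncorrelated errors the cross-covariances are all true-score covariance, so they carry over unchanged; only the diagonal terms shrink to ρᵢσᵢ².
True-score variance = [0.67 + 0.83] − 1.3 = 1.5 − 1.3 = 0.2.
Reliability = 0.2 / 0.7 = 0.286.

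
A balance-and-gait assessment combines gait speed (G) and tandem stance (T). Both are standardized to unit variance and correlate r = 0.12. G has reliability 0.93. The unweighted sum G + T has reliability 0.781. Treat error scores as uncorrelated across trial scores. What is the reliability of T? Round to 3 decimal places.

0.579

Var(G+T) = 2 + 2·0.12 = 2.240.
True-score variance = ρ_G + ρ_T + 2·0.12, so 0.781 = (0.93 + ρ_T + 0.24) / 2.240.
ρ_T = 0.781·2.240 − 0.93 − 0.24 = 0.579.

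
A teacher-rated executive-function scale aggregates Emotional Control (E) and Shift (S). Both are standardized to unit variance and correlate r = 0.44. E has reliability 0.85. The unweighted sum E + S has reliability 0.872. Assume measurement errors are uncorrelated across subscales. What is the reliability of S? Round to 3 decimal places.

0.781

Var(E+S) = 2 + 2·0.44 = 2.880.
True-score variance = ρ_E + ρ_S + 2·0.44, so 0.872 = (0.85 + ρ_S + 0.88) / 2.880.
ρ_S = 0.872·2.880 − 0.85 − 0.88 = 0.781.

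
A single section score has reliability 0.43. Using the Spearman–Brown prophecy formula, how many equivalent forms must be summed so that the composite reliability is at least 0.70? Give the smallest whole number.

4

k ≥ ρ*(1−ρ₁)/(ρ₁(1−ρ*)) = 0.70·0.57 / (0.43·0.30) = 3.093.
Smallest integer k = 4.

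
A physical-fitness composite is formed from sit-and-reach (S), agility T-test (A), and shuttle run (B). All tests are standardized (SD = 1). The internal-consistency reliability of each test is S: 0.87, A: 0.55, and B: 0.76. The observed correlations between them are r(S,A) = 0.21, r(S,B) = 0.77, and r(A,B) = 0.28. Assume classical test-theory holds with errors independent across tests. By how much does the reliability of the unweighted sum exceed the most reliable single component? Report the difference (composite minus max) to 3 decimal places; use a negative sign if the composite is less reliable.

Var(sum) = 3 + 2.52 = 5.52; true-score variance = 2.18 + 2.52 = 4.7; composite reliability = 0.8514.
Max component reliability = 0.8700.
Difference = 0.8514 − 0.8700 = -0.019.

-0.019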